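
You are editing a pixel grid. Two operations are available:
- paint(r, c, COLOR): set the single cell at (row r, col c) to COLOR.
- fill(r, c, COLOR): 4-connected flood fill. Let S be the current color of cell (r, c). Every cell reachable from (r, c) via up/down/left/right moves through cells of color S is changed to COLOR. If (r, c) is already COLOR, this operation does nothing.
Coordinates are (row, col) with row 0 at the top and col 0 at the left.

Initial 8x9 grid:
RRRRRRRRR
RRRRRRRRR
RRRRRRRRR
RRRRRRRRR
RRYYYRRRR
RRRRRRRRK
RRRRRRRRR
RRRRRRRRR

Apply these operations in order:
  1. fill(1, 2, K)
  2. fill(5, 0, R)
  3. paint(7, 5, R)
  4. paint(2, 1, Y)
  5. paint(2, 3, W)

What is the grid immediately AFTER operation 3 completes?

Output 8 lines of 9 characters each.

After op 1 fill(1,2,K) [68 cells changed]:
KKKKKKKKK
KKKKKKKKK
KKKKKKKKK
KKKKKKKKK
KKYYYKKKK
KKKKKKKKK
KKKKKKKKK
KKKKKKKKK
After op 2 fill(5,0,R) [69 cells changed]:
RRRRRRRRR
RRRRRRRRR
RRRRRRRRR
RRRRRRRRR
RRYYYRRRR
RRRRRRRRR
RRRRRRRRR
RRRRRRRRR
After op 3 paint(7,5,R):
RRRRRRRRR
RRRRRRRRR
RRRRRRRRR
RRRRRRRRR
RRYYYRRRR
RRRRRRRRR
RRRRRRRRR
RRRRRRRRR

Answer: RRRRRRRRR
RRRRRRRRR
RRRRRRRRR
RRRRRRRRR
RRYYYRRRR
RRRRRRRRR
RRRRRRRRR
RRRRRRRRR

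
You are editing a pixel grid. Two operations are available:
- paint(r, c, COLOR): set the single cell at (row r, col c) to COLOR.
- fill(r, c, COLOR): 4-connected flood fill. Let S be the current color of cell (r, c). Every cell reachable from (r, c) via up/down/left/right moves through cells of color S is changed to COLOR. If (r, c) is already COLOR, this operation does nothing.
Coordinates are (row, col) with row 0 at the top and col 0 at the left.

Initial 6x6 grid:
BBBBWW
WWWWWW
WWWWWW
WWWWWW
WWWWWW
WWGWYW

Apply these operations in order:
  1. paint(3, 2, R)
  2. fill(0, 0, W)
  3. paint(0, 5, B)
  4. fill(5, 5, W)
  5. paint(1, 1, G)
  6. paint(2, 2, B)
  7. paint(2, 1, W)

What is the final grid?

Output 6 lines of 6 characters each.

Answer: WWWWWB
WGWWWW
WWBWWW
WWRWWW
WWWWWW
WWGWYW

Derivation:
After op 1 paint(3,2,R):
BBBBWW
WWWWWW
WWWWWW
WWRWWW
WWWWWW
WWGWYW
After op 2 fill(0,0,W) [4 cells changed]:
WWWWWW
WWWWWW
WWWWWW
WWRWWW
WWWWWW
WWGWYW
After op 3 paint(0,5,B):
WWWWWB
WWWWWW
WWWWWW
WWRWWW
WWWWWW
WWGWYW
After op 4 fill(5,5,W) [0 cells changed]:
WWWWWB
WWWWWW
WWWWWW
WWRWWW
WWWWWW
WWGWYW
After op 5 paint(1,1,G):
WWWWWB
WGWWWW
WWWWWW
WWRWWW
WWWWWW
WWGWYW
After op 6 paint(2,2,B):
WWWWWB
WGWWWW
WWBWWW
WWRWWW
WWWWWW
WWGWYW
After op 7 paint(2,1,W):
WWWWWB
WGWWWW
WWBWWW
WWRWWW
WWWWWW
WWGWYW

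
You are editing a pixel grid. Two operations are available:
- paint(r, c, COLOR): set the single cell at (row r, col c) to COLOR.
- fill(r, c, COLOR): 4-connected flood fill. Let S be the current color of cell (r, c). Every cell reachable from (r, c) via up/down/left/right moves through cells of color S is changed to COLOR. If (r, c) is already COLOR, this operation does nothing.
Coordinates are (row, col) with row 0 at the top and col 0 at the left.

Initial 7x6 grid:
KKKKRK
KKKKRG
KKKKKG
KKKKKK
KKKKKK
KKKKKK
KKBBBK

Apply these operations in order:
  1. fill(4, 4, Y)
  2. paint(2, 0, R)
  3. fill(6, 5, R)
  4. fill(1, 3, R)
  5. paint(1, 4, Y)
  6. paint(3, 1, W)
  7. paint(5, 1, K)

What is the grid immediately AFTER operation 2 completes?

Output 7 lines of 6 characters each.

After op 1 fill(4,4,Y) [34 cells changed]:
YYYYRK
YYYYRG
YYYYYG
YYYYYY
YYYYYY
YYYYYY
YYBBBY
After op 2 paint(2,0,R):
YYYYRK
YYYYRG
RYYYYG
YYYYYY
YYYYYY
YYYYYY
YYBBBY

Answer: YYYYRK
YYYYRG
RYYYYG
YYYYYY
YYYYYY
YYYYYY
YYBBBY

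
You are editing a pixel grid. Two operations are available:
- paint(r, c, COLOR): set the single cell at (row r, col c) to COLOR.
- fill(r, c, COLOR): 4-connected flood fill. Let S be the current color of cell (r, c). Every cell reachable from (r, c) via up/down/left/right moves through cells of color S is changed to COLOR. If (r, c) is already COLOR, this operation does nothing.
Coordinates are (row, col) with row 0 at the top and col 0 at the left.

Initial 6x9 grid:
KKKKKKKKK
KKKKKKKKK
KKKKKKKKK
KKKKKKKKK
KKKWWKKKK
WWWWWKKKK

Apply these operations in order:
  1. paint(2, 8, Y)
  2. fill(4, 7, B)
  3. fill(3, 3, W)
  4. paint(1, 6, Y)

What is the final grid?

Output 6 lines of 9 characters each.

Answer: WWWWWWWWW
WWWWWWYWW
WWWWWWWWY
WWWWWWWWW
WWWWWWWWW
WWWWWWWWW

Derivation:
After op 1 paint(2,8,Y):
KKKKKKKKK
KKKKKKKKK
KKKKKKKKY
KKKKKKKKK
KKKWWKKKK
WWWWWKKKK
After op 2 fill(4,7,B) [46 cells changed]:
BBBBBBBBB
BBBBBBBBB
BBBBBBBBY
BBBBBBBBB
BBBWWBBBB
WWWWWBBBB
After op 3 fill(3,3,W) [46 cells changed]:
WWWWWWWWW
WWWWWWWWW
WWWWWWWWY
WWWWWWWWW
WWWWWWWWW
WWWWWWWWW
After op 4 paint(1,6,Y):
WWWWWWWWW
WWWWWWYWW
WWWWWWWWY
WWWWWWWWW
WWWWWWWWW
WWWWWWWWW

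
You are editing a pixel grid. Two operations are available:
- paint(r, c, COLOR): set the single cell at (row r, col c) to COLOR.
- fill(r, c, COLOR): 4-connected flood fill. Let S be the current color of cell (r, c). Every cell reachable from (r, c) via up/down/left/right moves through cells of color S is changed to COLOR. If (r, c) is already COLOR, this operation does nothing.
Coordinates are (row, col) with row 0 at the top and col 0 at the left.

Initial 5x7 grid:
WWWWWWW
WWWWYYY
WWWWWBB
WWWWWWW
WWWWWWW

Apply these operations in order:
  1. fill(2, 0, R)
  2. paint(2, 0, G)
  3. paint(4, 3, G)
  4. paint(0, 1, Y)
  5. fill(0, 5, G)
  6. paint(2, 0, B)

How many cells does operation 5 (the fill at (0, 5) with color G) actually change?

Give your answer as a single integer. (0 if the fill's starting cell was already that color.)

After op 1 fill(2,0,R) [30 cells changed]:
RRRRRRR
RRRRYYY
RRRRRBB
RRRRRRR
RRRRRRR
After op 2 paint(2,0,G):
RRRRRRR
RRRRYYY
GRRRRBB
RRRRRRR
RRRRRRR
After op 3 paint(4,3,G):
RRRRRRR
RRRRYYY
GRRRRBB
RRRRRRR
RRRGRRR
After op 4 paint(0,1,Y):
RYRRRRR
RRRRYYY
GRRRRBB
RRRRRRR
RRRGRRR
After op 5 fill(0,5,G) [27 cells changed]:
GYGGGGG
GGGGYYY
GGGGGBB
GGGGGGG
GGGGGGG

Answer: 27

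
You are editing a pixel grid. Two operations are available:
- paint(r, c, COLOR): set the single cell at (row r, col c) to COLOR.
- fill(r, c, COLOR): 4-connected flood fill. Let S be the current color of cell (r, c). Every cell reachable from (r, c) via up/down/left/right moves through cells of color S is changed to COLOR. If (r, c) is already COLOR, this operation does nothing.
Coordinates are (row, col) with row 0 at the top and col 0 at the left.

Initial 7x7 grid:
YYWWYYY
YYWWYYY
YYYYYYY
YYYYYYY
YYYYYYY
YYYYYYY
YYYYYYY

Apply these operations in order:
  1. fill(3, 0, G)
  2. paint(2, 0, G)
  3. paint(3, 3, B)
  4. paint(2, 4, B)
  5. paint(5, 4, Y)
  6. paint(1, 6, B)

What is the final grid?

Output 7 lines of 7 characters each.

After op 1 fill(3,0,G) [45 cells changed]:
GGWWGGG
GGWWGGG
GGGGGGG
GGGGGGG
GGGGGGG
GGGGGGG
GGGGGGG
After op 2 paint(2,0,G):
GGWWGGG
GGWWGGG
GGGGGGG
GGGGGGG
GGGGGGG
GGGGGGG
GGGGGGG
After op 3 paint(3,3,B):
GGWWGGG
GGWWGGG
GGGGGGG
GGGBGGG
GGGGGGG
GGGGGGG
GGGGGGG
After op 4 paint(2,4,B):
GGWWGGG
GGWWGGG
GGGGBGG
GGGBGGG
GGGGGGG
GGGGGGG
GGGGGGG
After op 5 paint(5,4,Y):
GGWWGGG
GGWWGGG
GGGGBGG
GGGBGGG
GGGGGGG
GGGGYGG
GGGGGGG
After op 6 paint(1,6,B):
GGWWGGG
GGWWGGB
GGGGBGG
GGGBGGG
GGGGGGG
GGGGYGG
GGGGGGG

Answer: GGWWGGG
GGWWGGB
GGGGBGG
GGGBGGG
GGGGGGG
GGGGYGG
GGGGGGG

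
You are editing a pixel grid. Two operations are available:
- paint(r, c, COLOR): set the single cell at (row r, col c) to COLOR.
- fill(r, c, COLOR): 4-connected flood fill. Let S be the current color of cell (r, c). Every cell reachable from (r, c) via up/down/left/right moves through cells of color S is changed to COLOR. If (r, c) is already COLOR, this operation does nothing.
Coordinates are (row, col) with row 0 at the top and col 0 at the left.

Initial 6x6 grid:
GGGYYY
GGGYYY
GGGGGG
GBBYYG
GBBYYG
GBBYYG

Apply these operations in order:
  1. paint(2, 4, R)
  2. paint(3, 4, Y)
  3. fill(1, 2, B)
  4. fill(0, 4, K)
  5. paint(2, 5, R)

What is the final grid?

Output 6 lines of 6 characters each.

Answer: BBBKKK
BBBKKK
BBBBRR
BBBYYG
BBBYYG
BBBYYG

Derivation:
After op 1 paint(2,4,R):
GGGYYY
GGGYYY
GGGGRG
GBBYYG
GBBYYG
GBBYYG
After op 2 paint(3,4,Y):
GGGYYY
GGGYYY
GGGGRG
GBBYYG
GBBYYG
GBBYYG
After op 3 fill(1,2,B) [13 cells changed]:
BBBYYY
BBBYYY
BBBBRG
BBBYYG
BBBYYG
BBBYYG
After op 4 fill(0,4,K) [6 cells changed]:
BBBKKK
BBBKKK
BBBBRG
BBBYYG
BBBYYG
BBBYYG
After op 5 paint(2,5,R):
BBBKKK
BBBKKK
BBBBRR
BBBYYG
BBBYYG
BBBYYG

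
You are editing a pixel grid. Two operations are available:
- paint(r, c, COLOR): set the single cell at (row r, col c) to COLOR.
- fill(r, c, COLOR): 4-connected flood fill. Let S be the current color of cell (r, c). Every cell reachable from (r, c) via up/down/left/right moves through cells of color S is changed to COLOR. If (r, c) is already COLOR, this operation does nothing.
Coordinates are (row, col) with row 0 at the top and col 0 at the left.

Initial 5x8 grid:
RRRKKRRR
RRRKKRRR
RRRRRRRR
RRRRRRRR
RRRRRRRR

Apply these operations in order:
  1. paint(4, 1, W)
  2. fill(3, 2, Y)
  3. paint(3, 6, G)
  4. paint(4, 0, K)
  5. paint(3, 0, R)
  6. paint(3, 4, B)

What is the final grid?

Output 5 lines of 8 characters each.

After op 1 paint(4,1,W):
RRRKKRRR
RRRKKRRR
RRRRRRRR
RRRRRRRR
RWRRRRRR
After op 2 fill(3,2,Y) [35 cells changed]:
YYYKKYYY
YYYKKYYY
YYYYYYYY
YYYYYYYY
YWYYYYYY
After op 3 paint(3,6,G):
YYYKKYYY
YYYKKYYY
YYYYYYYY
YYYYYYGY
YWYYYYYY
After op 4 paint(4,0,K):
YYYKKYYY
YYYKKYYY
YYYYYYYY
YYYYYYGY
KWYYYYYY
After op 5 paint(3,0,R):
YYYKKYYY
YYYKKYYY
YYYYYYYY
RYYYYYGY
KWYYYYYY
After op 6 paint(3,4,B):
YYYKKYYY
YYYKKYYY
YYYYYYYY
RYYYBYGY
KWYYYYYY

Answer: YYYKKYYY
YYYKKYYY
YYYYYYYY
RYYYBYGY
KWYYYYYY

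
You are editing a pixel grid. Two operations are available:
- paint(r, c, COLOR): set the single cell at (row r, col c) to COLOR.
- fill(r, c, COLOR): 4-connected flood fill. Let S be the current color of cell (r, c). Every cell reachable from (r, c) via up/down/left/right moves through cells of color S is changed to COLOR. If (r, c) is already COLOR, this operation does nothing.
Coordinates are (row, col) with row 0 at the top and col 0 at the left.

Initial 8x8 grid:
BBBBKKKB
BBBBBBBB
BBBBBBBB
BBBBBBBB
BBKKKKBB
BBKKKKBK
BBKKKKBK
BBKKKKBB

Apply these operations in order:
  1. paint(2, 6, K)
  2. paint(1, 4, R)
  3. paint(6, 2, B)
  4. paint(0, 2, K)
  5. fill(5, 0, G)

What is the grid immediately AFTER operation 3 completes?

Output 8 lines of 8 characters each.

After op 1 paint(2,6,K):
BBBBKKKB
BBBBBBBB
BBBBBBKB
BBBBBBBB
BBKKKKBB
BBKKKKBK
BBKKKKBK
BBKKKKBB
After op 2 paint(1,4,R):
BBBBKKKB
BBBBRBBB
BBBBBBKB
BBBBBBBB
BBKKKKBB
BBKKKKBK
BBKKKKBK
BBKKKKBB
After op 3 paint(6,2,B):
BBBBKKKB
BBBBRBBB
BBBBBBKB
BBBBBBBB
BBKKKKBB
BBKKKKBK
BBBKKKBK
BBKKKKBB

Answer: BBBBKKKB
BBBBRBBB
BBBBBBKB
BBBBBBBB
BBKKKKBB
BBKKKKBK
BBBKKKBK
BBKKKKBB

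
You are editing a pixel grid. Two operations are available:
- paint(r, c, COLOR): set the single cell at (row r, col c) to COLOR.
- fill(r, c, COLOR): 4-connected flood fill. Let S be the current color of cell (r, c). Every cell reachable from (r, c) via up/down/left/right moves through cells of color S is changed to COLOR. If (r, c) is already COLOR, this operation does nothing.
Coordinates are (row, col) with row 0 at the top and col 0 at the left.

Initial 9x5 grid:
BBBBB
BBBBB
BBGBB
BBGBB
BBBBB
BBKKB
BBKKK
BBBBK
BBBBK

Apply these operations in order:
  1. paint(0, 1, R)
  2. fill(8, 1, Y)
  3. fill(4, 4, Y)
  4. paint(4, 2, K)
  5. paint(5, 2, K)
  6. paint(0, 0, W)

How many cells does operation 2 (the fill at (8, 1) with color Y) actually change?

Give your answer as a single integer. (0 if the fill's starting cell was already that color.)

Answer: 35

Derivation:
After op 1 paint(0,1,R):
BRBBB
BBBBB
BBGBB
BBGBB
BBBBB
BBKKB
BBKKK
BBBBK
BBBBK
After op 2 fill(8,1,Y) [35 cells changed]:
YRYYY
YYYYY
YYGYY
YYGYY
YYYYY
YYKKY
YYKKK
YYYYK
YYYYK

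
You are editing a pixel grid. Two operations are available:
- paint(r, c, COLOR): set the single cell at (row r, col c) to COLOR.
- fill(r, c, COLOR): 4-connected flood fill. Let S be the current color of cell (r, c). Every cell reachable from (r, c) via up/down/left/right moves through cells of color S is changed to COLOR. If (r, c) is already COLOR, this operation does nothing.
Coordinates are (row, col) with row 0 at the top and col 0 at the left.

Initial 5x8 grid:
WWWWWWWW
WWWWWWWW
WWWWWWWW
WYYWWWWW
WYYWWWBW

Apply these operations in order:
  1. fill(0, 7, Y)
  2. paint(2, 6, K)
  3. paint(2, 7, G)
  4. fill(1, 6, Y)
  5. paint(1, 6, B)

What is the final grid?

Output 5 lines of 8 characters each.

After op 1 fill(0,7,Y) [35 cells changed]:
YYYYYYYY
YYYYYYYY
YYYYYYYY
YYYYYYYY
YYYYYYBY
After op 2 paint(2,6,K):
YYYYYYYY
YYYYYYYY
YYYYYYKY
YYYYYYYY
YYYYYYBY
After op 3 paint(2,7,G):
YYYYYYYY
YYYYYYYY
YYYYYYKG
YYYYYYYY
YYYYYYBY
After op 4 fill(1,6,Y) [0 cells changed]:
YYYYYYYY
YYYYYYYY
YYYYYYKG
YYYYYYYY
YYYYYYBY
After op 5 paint(1,6,B):
YYYYYYYY
YYYYYYBY
YYYYYYKG
YYYYYYYY
YYYYYYBY

Answer: YYYYYYYY
YYYYYYBY
YYYYYYKG
YYYYYYYY
YYYYYYBY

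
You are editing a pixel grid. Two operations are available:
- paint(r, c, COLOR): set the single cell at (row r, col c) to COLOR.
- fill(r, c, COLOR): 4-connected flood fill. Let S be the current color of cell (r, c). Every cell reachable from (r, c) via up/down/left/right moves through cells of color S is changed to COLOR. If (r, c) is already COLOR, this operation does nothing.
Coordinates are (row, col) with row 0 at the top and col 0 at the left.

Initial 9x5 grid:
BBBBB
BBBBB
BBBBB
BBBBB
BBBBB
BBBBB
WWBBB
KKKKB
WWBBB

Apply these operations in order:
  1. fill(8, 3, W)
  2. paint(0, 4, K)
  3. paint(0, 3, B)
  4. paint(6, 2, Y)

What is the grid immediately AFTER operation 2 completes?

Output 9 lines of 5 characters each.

Answer: WWWWK
WWWWW
WWWWW
WWWWW
WWWWW
WWWWW
WWWWW
KKKKW
WWWWW

Derivation:
After op 1 fill(8,3,W) [37 cells changed]:
WWWWW
WWWWW
WWWWW
WWWWW
WWWWW
WWWWW
WWWWW
KKKKW
WWWWW
After op 2 paint(0,4,K):
WWWWK
WWWWW
WWWWW
WWWWW
WWWWW
WWWWW
WWWWW
KKKKW
WWWWW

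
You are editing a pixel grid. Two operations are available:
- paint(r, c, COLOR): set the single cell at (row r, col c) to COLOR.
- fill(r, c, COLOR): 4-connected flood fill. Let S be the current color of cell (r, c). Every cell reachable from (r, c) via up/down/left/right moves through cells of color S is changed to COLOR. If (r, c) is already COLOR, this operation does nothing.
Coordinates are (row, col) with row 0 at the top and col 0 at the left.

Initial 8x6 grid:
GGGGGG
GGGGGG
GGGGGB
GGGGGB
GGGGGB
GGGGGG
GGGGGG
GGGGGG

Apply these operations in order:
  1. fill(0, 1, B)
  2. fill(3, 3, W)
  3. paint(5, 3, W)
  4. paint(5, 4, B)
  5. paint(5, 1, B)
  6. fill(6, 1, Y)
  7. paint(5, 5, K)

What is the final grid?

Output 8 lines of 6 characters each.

Answer: YYYYYY
YYYYYY
YYYYYY
YYYYYY
YYYYYY
YBYYBK
YYYYYY
YYYYYY

Derivation:
After op 1 fill(0,1,B) [45 cells changed]:
BBBBBB
BBBBBB
BBBBBB
BBBBBB
BBBBBB
BBBBBB
BBBBBB
BBBBBB
After op 2 fill(3,3,W) [48 cells changed]:
WWWWWW
WWWWWW
WWWWWW
WWWWWW
WWWWWW
WWWWWW
WWWWWW
WWWWWW
After op 3 paint(5,3,W):
WWWWWW
WWWWWW
WWWWWW
WWWWWW
WWWWWW
WWWWWW
WWWWWW
WWWWWW
After op 4 paint(5,4,B):
WWWWWW
WWWWWW
WWWWWW
WWWWWW
WWWWWW
WWWWBW
WWWWWW
WWWWWW
After op 5 paint(5,1,B):
WWWWWW
WWWWWW
WWWWWW
WWWWWW
WWWWWW
WBWWBW
WWWWWW
WWWWWW
After op 6 fill(6,1,Y) [46 cells changed]:
YYYYYY
YYYYYY
YYYYYY
YYYYYY
YYYYYY
YBYYBY
YYYYYY
YYYYYY
After op 7 paint(5,5,K):
YYYYYY
YYYYYY
YYYYYY
YYYYYY
YYYYYY
YBYYBK
YYYYYY
YYYYYY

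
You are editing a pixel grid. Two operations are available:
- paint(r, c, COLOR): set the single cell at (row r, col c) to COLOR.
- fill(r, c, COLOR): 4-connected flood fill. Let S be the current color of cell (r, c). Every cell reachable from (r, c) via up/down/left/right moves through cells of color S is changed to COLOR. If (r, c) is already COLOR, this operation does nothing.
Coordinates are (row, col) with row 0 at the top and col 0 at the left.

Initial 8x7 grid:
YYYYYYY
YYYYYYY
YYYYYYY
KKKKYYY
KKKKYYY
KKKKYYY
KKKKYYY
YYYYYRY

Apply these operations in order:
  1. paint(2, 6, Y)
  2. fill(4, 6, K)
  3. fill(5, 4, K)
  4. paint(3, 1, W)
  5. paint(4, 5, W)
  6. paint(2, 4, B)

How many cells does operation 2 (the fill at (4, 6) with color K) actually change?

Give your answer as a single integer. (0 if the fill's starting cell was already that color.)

Answer: 39

Derivation:
After op 1 paint(2,6,Y):
YYYYYYY
YYYYYYY
YYYYYYY
KKKKYYY
KKKKYYY
KKKKYYY
KKKKYYY
YYYYYRY
After op 2 fill(4,6,K) [39 cells changed]:
KKKKKKK
KKKKKKK
KKKKKKK
KKKKKKK
KKKKKKK
KKKKKKK
KKKKKKK
KKKKKRK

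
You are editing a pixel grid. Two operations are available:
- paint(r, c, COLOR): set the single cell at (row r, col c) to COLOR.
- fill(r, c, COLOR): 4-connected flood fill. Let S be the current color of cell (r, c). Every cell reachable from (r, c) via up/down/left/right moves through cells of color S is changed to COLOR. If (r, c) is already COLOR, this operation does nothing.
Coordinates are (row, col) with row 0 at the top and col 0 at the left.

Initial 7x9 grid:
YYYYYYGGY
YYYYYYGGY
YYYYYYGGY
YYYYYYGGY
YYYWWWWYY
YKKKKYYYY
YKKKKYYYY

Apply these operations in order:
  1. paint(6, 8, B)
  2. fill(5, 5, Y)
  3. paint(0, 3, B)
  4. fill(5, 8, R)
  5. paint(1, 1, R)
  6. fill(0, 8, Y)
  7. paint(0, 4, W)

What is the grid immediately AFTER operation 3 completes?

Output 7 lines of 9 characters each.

Answer: YYYBYYGGY
YYYYYYGGY
YYYYYYGGY
YYYYYYGGY
YYYWWWWYY
YKKKKYYYY
YKKKKYYYB

Derivation:
After op 1 paint(6,8,B):
YYYYYYGGY
YYYYYYGGY
YYYYYYGGY
YYYYYYGGY
YYYWWWWYY
YKKKKYYYY
YKKKKYYYB
After op 2 fill(5,5,Y) [0 cells changed]:
YYYYYYGGY
YYYYYYGGY
YYYYYYGGY
YYYYYYGGY
YYYWWWWYY
YKKKKYYYY
YKKKKYYYB
After op 3 paint(0,3,B):
YYYBYYGGY
YYYYYYGGY
YYYYYYGGY
YYYYYYGGY
YYYWWWWYY
YKKKKYYYY
YKKKKYYYB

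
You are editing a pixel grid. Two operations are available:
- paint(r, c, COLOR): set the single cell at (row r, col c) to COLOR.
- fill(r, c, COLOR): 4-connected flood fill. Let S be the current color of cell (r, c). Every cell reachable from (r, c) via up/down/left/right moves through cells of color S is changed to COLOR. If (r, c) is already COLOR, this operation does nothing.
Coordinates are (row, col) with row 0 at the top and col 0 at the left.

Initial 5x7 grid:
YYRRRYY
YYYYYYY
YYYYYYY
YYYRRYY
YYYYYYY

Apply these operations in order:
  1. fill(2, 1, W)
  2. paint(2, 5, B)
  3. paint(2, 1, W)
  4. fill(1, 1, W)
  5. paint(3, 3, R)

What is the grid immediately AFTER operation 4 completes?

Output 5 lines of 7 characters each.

Answer: WWRRRWW
WWWWWWW
WWWWWBW
WWWRRWW
WWWWWWW

Derivation:
After op 1 fill(2,1,W) [30 cells changed]:
WWRRRWW
WWWWWWW
WWWWWWW
WWWRRWW
WWWWWWW
After op 2 paint(2,5,B):
WWRRRWW
WWWWWWW
WWWWWBW
WWWRRWW
WWWWWWW
After op 3 paint(2,1,W):
WWRRRWW
WWWWWWW
WWWWWBW
WWWRRWW
WWWWWWW
After op 4 fill(1,1,W) [0 cells changed]:
WWRRRWW
WWWWWWW
WWWWWBW
WWWRRWW
WWWWWWW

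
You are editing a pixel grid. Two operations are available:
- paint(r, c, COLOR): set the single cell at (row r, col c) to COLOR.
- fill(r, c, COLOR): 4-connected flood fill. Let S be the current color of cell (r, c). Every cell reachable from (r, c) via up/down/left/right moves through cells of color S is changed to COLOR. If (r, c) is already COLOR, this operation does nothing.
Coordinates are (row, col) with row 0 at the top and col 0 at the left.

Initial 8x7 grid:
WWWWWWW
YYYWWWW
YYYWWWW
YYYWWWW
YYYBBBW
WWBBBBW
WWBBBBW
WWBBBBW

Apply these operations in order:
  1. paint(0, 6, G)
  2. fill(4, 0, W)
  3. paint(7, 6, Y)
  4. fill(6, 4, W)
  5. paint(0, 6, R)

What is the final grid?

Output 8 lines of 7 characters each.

After op 1 paint(0,6,G):
WWWWWWG
YYYWWWW
YYYWWWW
YYYWWWW
YYYBBBW
WWBBBBW
WWBBBBW
WWBBBBW
After op 2 fill(4,0,W) [12 cells changed]:
WWWWWWG
WWWWWWW
WWWWWWW
WWWWWWW
WWWBBBW
WWBBBBW
WWBBBBW
WWBBBBW
After op 3 paint(7,6,Y):
WWWWWWG
WWWWWWW
WWWWWWW
WWWWWWW
WWWBBBW
WWBBBBW
WWBBBBW
WWBBBBY
After op 4 fill(6,4,W) [15 cells changed]:
WWWWWWG
WWWWWWW
WWWWWWW
WWWWWWW
WWWWWWW
WWWWWWW
WWWWWWW
WWWWWWY
After op 5 paint(0,6,R):
WWWWWWR
WWWWWWW
WWWWWWW
WWWWWWW
WWWWWWW
WWWWWWW
WWWWWWW
WWWWWWY

Answer: WWWWWWR
WWWWWWW
WWWWWWW
WWWWWWW
WWWWWWW
WWWWWWW
WWWWWWW
WWWWWWY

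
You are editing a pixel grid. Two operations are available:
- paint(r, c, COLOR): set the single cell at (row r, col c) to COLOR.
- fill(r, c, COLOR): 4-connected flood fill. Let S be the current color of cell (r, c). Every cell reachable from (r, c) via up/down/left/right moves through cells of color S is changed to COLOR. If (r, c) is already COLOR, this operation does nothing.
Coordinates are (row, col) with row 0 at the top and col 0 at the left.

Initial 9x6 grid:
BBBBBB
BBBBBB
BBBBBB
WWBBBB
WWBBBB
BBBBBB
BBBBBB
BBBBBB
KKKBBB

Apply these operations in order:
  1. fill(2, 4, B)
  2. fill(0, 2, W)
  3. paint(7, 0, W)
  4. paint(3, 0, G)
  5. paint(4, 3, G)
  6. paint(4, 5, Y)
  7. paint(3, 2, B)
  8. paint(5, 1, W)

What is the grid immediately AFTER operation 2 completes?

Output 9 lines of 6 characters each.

After op 1 fill(2,4,B) [0 cells changed]:
BBBBBB
BBBBBB
BBBBBB
WWBBBB
WWBBBB
BBBBBB
BBBBBB
BBBBBB
KKKBBB
After op 2 fill(0,2,W) [47 cells changed]:
WWWWWW
WWWWWW
WWWWWW
WWWWWW
WWWWWW
WWWWWW
WWWWWW
WWWWWW
KKKWWW

Answer: WWWWWW
WWWWWW
WWWWWW
WWWWWW
WWWWWW
WWWWWW
WWWWWW
WWWWWW
KKKWWW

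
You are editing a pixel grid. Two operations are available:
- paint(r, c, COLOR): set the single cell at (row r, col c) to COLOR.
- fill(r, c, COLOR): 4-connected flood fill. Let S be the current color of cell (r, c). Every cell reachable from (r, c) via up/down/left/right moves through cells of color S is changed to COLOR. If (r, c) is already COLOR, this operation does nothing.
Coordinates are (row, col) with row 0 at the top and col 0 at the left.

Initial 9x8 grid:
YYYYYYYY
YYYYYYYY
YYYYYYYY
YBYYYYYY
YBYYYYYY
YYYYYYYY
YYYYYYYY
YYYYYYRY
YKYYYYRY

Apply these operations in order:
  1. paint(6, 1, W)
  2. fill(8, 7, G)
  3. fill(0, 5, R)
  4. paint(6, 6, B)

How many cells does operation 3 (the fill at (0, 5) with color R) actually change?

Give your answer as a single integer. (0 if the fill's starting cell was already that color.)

Answer: 66

Derivation:
After op 1 paint(6,1,W):
YYYYYYYY
YYYYYYYY
YYYYYYYY
YBYYYYYY
YBYYYYYY
YYYYYYYY
YWYYYYYY
YYYYYYRY
YKYYYYRY
After op 2 fill(8,7,G) [66 cells changed]:
GGGGGGGG
GGGGGGGG
GGGGGGGG
GBGGGGGG
GBGGGGGG
GGGGGGGG
GWGGGGGG
GGGGGGRG
GKGGGGRG
After op 3 fill(0,5,R) [66 cells changed]:
RRRRRRRR
RRRRRRRR
RRRRRRRR
RBRRRRRR
RBRRRRRR
RRRRRRRR
RWRRRRRR
RRRRRRRR
RKRRRRRR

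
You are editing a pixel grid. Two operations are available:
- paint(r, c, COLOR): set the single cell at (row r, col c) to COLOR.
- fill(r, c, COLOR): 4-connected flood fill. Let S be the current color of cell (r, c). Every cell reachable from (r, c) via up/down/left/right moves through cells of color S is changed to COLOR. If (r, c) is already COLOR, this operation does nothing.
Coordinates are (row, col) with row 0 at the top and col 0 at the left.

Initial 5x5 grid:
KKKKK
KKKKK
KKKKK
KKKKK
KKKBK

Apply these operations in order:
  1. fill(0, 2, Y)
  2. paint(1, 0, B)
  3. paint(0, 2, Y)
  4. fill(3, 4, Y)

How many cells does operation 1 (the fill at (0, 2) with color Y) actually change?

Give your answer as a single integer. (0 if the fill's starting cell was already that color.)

Answer: 24

Derivation:
After op 1 fill(0,2,Y) [24 cells changed]:
YYYYY
YYYYY
YYYYY
YYYYY
YYYBY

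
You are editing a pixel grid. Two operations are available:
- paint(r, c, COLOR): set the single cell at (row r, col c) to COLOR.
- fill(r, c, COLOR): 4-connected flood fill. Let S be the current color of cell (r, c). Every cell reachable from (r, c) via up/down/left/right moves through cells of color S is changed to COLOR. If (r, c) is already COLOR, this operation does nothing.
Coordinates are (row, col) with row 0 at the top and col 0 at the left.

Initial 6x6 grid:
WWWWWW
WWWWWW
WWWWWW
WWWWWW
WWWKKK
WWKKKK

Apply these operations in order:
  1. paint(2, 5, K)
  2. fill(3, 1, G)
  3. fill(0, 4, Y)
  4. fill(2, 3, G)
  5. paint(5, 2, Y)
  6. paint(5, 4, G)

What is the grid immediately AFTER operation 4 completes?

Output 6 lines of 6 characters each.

After op 1 paint(2,5,K):
WWWWWW
WWWWWW
WWWWWK
WWWWWW
WWWKKK
WWKKKK
After op 2 fill(3,1,G) [28 cells changed]:
GGGGGG
GGGGGG
GGGGGK
GGGGGG
GGGKKK
GGKKKK
After op 3 fill(0,4,Y) [28 cells changed]:
YYYYYY
YYYYYY
YYYYYK
YYYYYY
YYYKKK
YYKKKK
After op 4 fill(2,3,G) [28 cells changed]:
GGGGGG
GGGGGG
GGGGGK
GGGGGG
GGGKKK
GGKKKK

Answer: GGGGGG
GGGGGG
GGGGGK
GGGGGG
GGGKKK
GGKKKK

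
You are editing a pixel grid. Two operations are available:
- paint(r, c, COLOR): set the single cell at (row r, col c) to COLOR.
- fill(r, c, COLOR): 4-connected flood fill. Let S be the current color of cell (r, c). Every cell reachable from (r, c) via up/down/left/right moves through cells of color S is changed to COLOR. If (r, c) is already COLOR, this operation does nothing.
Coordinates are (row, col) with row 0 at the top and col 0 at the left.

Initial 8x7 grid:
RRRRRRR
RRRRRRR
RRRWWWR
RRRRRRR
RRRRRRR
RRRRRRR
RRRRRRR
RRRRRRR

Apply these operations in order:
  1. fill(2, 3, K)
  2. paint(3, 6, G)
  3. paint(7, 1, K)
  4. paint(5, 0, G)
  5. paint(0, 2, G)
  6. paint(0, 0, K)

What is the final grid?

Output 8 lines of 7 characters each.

After op 1 fill(2,3,K) [3 cells changed]:
RRRRRRR
RRRRRRR
RRRKKKR
RRRRRRR
RRRRRRR
RRRRRRR
RRRRRRR
RRRRRRR
After op 2 paint(3,6,G):
RRRRRRR
RRRRRRR
RRRKKKR
RRRRRRG
RRRRRRR
RRRRRRR
RRRRRRR
RRRRRRR
After op 3 paint(7,1,K):
RRRRRRR
RRRRRRR
RRRKKKR
RRRRRRG
RRRRRRR
RRRRRRR
RRRRRRR
RKRRRRR
After op 4 paint(5,0,G):
RRRRRRR
RRRRRRR
RRRKKKR
RRRRRRG
RRRRRRR
GRRRRRR
RRRRRRR
RKRRRRR
After op 5 paint(0,2,G):
RRGRRRR
RRRRRRR
RRRKKKR
RRRRRRG
RRRRRRR
GRRRRRR
RRRRRRR
RKRRRRR
After op 6 paint(0,0,K):
KRGRRRR
RRRRRRR
RRRKKKR
RRRRRRG
RRRRRRR
GRRRRRR
RRRRRRR
RKRRRRR

Answer: KRGRRRR
RRRRRRR
RRRKKKR
RRRRRRG
RRRRRRR
GRRRRRR
RRRRRRR
RKRRRRR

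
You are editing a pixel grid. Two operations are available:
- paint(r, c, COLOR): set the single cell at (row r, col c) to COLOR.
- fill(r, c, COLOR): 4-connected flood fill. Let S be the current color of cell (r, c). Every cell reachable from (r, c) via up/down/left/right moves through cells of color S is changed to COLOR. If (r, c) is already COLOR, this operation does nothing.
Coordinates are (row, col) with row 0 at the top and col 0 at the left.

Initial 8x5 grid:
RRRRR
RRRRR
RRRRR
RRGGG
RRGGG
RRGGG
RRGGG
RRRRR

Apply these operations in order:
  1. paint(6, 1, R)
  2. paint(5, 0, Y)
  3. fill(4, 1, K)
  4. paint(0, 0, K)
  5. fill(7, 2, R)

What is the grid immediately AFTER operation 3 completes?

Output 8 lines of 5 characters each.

After op 1 paint(6,1,R):
RRRRR
RRRRR
RRRRR
RRGGG
RRGGG
RRGGG
RRGGG
RRRRR
After op 2 paint(5,0,Y):
RRRRR
RRRRR
RRRRR
RRGGG
RRGGG
YRGGG
RRGGG
RRRRR
After op 3 fill(4,1,K) [27 cells changed]:
KKKKK
KKKKK
KKKKK
KKGGG
KKGGG
YKGGG
KKGGG
KKKKK

Answer: KKKKK
KKKKK
KKKKK
KKGGG
KKGGG
YKGGG
KKGGG
KKKKK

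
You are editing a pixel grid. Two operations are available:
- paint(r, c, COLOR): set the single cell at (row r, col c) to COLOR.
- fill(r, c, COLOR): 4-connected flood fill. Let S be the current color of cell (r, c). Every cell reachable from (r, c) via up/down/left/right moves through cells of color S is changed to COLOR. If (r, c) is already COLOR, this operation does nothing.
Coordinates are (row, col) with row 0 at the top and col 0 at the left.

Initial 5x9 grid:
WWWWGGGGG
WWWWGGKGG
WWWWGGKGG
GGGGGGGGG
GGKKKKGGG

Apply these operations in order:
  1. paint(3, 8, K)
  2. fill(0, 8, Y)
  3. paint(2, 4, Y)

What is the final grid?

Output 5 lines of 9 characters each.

After op 1 paint(3,8,K):
WWWWGGGGG
WWWWGGKGG
WWWWGGKGG
GGGGGGGGK
GGKKKKGGG
After op 2 fill(0,8,Y) [26 cells changed]:
WWWWYYYYY
WWWWYYKYY
WWWWYYKYY
YYYYYYYYK
YYKKKKYYY
After op 3 paint(2,4,Y):
WWWWYYYYY
WWWWYYKYY
WWWWYYKYY
YYYYYYYYK
YYKKKKYYY

Answer: WWWWYYYYY
WWWWYYKYY
WWWWYYKYY
YYYYYYYYK
YYKKKKYYY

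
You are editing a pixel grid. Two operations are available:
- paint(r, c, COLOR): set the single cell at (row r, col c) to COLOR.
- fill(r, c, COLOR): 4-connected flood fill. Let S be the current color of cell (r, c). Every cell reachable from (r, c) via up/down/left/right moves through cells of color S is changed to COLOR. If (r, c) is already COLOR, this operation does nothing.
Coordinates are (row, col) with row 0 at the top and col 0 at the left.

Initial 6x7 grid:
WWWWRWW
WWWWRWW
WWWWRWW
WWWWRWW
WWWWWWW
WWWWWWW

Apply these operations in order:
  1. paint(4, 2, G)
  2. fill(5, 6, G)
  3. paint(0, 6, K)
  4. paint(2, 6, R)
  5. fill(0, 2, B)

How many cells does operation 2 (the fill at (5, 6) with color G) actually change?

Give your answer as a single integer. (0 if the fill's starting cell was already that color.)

Answer: 37

Derivation:
After op 1 paint(4,2,G):
WWWWRWW
WWWWRWW
WWWWRWW
WWWWRWW
WWGWWWW
WWWWWWW
After op 2 fill(5,6,G) [37 cells changed]:
GGGGRGG
GGGGRGG
GGGGRGG
GGGGRGG
GGGGGGG
GGGGGGG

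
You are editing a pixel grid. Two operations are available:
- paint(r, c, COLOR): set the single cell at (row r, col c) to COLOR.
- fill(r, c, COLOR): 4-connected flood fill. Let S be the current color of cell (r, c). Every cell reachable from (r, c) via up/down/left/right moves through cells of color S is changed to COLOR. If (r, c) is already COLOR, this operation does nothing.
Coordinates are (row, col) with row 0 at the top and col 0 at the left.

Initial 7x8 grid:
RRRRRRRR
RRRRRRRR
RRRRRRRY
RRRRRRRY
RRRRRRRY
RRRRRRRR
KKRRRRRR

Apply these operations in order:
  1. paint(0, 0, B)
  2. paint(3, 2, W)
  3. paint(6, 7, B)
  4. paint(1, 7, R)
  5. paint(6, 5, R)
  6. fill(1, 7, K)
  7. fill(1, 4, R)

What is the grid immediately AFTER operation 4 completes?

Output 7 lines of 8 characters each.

Answer: BRRRRRRR
RRRRRRRR
RRRRRRRY
RRWRRRRY
RRRRRRRY
RRRRRRRR
KKRRRRRB

Derivation:
After op 1 paint(0,0,B):
BRRRRRRR
RRRRRRRR
RRRRRRRY
RRRRRRRY
RRRRRRRY
RRRRRRRR
KKRRRRRR
After op 2 paint(3,2,W):
BRRRRRRR
RRRRRRRR
RRRRRRRY
RRWRRRRY
RRRRRRRY
RRRRRRRR
KKRRRRRR
After op 3 paint(6,7,B):
BRRRRRRR
RRRRRRRR
RRRRRRRY
RRWRRRRY
RRRRRRRY
RRRRRRRR
KKRRRRRB
After op 4 paint(1,7,R):
BRRRRRRR
RRRRRRRR
RRRRRRRY
RRWRRRRY
RRRRRRRY
RRRRRRRR
KKRRRRRB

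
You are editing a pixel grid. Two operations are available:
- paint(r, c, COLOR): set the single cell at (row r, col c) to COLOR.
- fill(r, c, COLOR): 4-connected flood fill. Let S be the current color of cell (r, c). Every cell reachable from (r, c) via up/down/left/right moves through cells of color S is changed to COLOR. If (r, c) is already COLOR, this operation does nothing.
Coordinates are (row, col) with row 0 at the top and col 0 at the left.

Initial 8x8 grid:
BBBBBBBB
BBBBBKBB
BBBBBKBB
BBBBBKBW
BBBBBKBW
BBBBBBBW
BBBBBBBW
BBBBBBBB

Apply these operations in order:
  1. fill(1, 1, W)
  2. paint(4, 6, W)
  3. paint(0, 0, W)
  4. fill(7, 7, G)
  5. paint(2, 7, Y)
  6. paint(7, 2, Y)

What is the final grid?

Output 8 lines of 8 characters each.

After op 1 fill(1,1,W) [56 cells changed]:
WWWWWWWW
WWWWWKWW
WWWWWKWW
WWWWWKWW
WWWWWKWW
WWWWWWWW
WWWWWWWW
WWWWWWWW
After op 2 paint(4,6,W):
WWWWWWWW
WWWWWKWW
WWWWWKWW
WWWWWKWW
WWWWWKWW
WWWWWWWW
WWWWWWWW
WWWWWWWW
After op 3 paint(0,0,W):
WWWWWWWW
WWWWWKWW
WWWWWKWW
WWWWWKWW
WWWWWKWW
WWWWWWWW
WWWWWWWW
WWWWWWWW
After op 4 fill(7,7,G) [60 cells changed]:
GGGGGGGG
GGGGGKGG
GGGGGKGG
GGGGGKGG
GGGGGKGG
GGGGGGGG
GGGGGGGG
GGGGGGGG
After op 5 paint(2,7,Y):
GGGGGGGG
GGGGGKGG
GGGGGKGY
GGGGGKGG
GGGGGKGG
GGGGGGGG
GGGGGGGG
GGGGGGGG
After op 6 paint(7,2,Y):
GGGGGGGG
GGGGGKGG
GGGGGKGY
GGGGGKGG
GGGGGKGG
GGGGGGGG
GGGGGGGG
GGYGGGGG

Answer: GGGGGGGG
GGGGGKGG
GGGGGKGY
GGGGGKGG
GGGGGKGG
GGGGGGGG
GGGGGGGG
GGYGGGGG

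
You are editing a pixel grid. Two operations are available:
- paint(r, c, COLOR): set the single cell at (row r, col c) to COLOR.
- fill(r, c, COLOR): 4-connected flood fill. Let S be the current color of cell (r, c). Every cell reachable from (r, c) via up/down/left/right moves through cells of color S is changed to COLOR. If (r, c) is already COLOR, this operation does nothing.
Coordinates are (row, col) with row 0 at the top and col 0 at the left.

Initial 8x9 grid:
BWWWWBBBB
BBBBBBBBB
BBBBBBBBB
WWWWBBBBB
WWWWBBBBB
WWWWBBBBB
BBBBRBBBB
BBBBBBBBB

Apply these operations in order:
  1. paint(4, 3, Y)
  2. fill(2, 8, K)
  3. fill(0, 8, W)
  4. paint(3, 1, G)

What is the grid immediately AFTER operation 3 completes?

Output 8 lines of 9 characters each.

Answer: WWWWWWWWW
WWWWWWWWW
WWWWWWWWW
WWWWWWWWW
WWWYWWWWW
WWWWWWWWW
WWWWRWWWW
WWWWWWWWW

Derivation:
After op 1 paint(4,3,Y):
BWWWWBBBB
BBBBBBBBB
BBBBBBBBB
WWWWBBBBB
WWWYBBBBB
WWWWBBBBB
BBBBRBBBB
BBBBBBBBB
After op 2 fill(2,8,K) [55 cells changed]:
KWWWWKKKK
KKKKKKKKK
KKKKKKKKK
WWWWKKKKK
WWWYKKKKK
WWWWKKKKK
KKKKRKKKK
KKKKKKKKK
After op 3 fill(0,8,W) [55 cells changed]:
WWWWWWWWW
WWWWWWWWW
WWWWWWWWW
WWWWWWWWW
WWWYWWWWW
WWWWWWWWW
WWWWRWWWW
WWWWWWWWW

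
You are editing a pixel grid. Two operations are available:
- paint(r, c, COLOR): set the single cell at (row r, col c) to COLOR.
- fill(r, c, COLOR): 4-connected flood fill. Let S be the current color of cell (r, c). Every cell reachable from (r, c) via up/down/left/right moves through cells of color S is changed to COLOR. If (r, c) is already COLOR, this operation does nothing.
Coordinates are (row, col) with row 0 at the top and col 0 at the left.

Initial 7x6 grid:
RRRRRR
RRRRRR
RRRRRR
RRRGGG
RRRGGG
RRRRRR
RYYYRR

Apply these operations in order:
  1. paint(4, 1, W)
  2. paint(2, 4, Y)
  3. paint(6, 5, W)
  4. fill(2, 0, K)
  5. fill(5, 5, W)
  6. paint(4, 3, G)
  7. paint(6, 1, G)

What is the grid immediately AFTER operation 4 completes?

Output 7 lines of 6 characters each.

After op 1 paint(4,1,W):
RRRRRR
RRRRRR
RRRRRR
RRRGGG
RWRGGG
RRRRRR
RYYYRR
After op 2 paint(2,4,Y):
RRRRRR
RRRRRR
RRRRYR
RRRGGG
RWRGGG
RRRRRR
RYYYRR
After op 3 paint(6,5,W):
RRRRRR
RRRRRR
RRRRYR
RRRGGG
RWRGGG
RRRRRR
RYYYRW
After op 4 fill(2,0,K) [30 cells changed]:
KKKKKK
KKKKKK
KKKKYK
KKKGGG
KWKGGG
KKKKKK
KYYYKW

Answer: KKKKKK
KKKKKK
KKKKYK
KKKGGG
KWKGGG
KKKKKK
KYYYKW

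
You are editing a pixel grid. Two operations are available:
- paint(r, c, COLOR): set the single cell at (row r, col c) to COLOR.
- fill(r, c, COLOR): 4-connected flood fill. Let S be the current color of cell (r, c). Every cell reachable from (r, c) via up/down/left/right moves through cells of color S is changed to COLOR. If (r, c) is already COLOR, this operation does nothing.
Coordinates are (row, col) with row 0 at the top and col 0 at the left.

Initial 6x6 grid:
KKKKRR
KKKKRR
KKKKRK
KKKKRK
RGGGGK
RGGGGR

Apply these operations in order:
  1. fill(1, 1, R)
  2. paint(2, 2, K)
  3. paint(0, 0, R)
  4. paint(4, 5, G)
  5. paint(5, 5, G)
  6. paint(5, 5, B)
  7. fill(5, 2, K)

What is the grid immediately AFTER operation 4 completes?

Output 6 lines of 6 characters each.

After op 1 fill(1,1,R) [16 cells changed]:
RRRRRR
RRRRRR
RRRRRK
RRRRRK
RGGGGK
RGGGGR
After op 2 paint(2,2,K):
RRRRRR
RRRRRR
RRKRRK
RRRRRK
RGGGGK
RGGGGR
After op 3 paint(0,0,R):
RRRRRR
RRRRRR
RRKRRK
RRRRRK
RGGGGK
RGGGGR
After op 4 paint(4,5,G):
RRRRRR
RRRRRR
RRKRRK
RRRRRK
RGGGGG
RGGGGR

Answer: RRRRRR
RRRRRR
RRKRRK
RRRRRK
RGGGGG
RGGGGR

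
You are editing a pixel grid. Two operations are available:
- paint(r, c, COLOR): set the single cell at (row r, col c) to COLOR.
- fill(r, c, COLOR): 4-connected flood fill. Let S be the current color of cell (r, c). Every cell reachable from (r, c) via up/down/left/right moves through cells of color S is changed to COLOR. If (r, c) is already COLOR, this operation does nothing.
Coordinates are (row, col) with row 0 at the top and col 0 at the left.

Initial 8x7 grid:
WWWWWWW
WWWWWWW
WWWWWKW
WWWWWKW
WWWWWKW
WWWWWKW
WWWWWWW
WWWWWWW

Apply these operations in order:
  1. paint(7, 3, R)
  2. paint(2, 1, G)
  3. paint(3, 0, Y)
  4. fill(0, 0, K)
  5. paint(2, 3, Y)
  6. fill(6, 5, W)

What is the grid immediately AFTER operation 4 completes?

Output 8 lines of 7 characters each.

Answer: KKKKKKK
KKKKKKK
KGKKKKK
YKKKKKK
KKKKKKK
KKKKKKK
KKKKKKK
KKKRKKK

Derivation:
After op 1 paint(7,3,R):
WWWWWWW
WWWWWWW
WWWWWKW
WWWWWKW
WWWWWKW
WWWWWKW
WWWWWWW
WWWRWWW
After op 2 paint(2,1,G):
WWWWWWW
WWWWWWW
WGWWWKW
WWWWWKW
WWWWWKW
WWWWWKW
WWWWWWW
WWWRWWW
After op 3 paint(3,0,Y):
WWWWWWW
WWWWWWW
WGWWWKW
YWWWWKW
WWWWWKW
WWWWWKW
WWWWWWW
WWWRWWW
After op 4 fill(0,0,K) [49 cells changed]:
KKKKKKK
KKKKKKK
KGKKKKK
YKKKKKK
KKKKKKK
KKKKKKK
KKKKKKK
KKKRKKK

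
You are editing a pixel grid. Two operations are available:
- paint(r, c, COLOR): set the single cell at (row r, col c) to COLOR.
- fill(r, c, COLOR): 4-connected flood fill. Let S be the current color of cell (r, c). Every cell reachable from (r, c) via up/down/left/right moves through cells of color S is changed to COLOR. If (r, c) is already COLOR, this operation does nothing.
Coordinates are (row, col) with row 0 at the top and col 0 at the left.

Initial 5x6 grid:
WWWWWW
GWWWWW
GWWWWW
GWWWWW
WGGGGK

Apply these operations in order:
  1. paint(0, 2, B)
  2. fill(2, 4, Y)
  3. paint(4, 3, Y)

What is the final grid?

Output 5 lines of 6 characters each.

After op 1 paint(0,2,B):
WWBWWW
GWWWWW
GWWWWW
GWWWWW
WGGGGK
After op 2 fill(2,4,Y) [20 cells changed]:
YYBYYY
GYYYYY
GYYYYY
GYYYYY
WGGGGK
After op 3 paint(4,3,Y):
YYBYYY
GYYYYY
GYYYYY
GYYYYY
WGGYGK

Answer: YYBYYY
GYYYYY
GYYYYY
GYYYYY
WGGYGK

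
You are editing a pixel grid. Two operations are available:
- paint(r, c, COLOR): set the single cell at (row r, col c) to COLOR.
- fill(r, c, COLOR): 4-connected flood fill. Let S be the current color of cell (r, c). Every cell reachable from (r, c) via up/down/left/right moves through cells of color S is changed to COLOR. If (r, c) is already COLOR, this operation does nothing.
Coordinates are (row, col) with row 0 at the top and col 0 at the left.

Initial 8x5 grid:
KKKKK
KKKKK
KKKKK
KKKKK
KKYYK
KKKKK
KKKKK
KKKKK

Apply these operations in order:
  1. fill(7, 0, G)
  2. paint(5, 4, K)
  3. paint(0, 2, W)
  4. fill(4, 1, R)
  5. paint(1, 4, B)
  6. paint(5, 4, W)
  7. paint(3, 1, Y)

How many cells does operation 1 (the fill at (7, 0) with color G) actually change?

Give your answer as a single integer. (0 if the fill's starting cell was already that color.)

After op 1 fill(7,0,G) [38 cells changed]:
GGGGG
GGGGG
GGGGG
GGGGG
GGYYG
GGGGG
GGGGG
GGGGG

Answer: 38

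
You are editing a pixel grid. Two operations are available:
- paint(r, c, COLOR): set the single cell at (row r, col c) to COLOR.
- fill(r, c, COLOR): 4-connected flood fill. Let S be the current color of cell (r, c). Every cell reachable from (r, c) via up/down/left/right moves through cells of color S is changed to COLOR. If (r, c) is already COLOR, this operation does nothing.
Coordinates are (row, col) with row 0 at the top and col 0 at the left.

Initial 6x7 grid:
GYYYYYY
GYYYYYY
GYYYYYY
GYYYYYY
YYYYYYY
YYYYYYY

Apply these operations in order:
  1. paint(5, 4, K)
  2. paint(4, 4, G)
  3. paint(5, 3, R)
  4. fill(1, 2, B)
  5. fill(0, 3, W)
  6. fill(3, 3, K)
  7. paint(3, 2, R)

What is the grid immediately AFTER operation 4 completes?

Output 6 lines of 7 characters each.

After op 1 paint(5,4,K):
GYYYYYY
GYYYYYY
GYYYYYY
GYYYYYY
YYYYYYY
YYYYKYY
After op 2 paint(4,4,G):
GYYYYYY
GYYYYYY
GYYYYYY
GYYYYYY
YYYYGYY
YYYYKYY
After op 3 paint(5,3,R):
GYYYYYY
GYYYYYY
GYYYYYY
GYYYYYY
YYYYGYY
YYYRKYY
After op 4 fill(1,2,B) [35 cells changed]:
GBBBBBB
GBBBBBB
GBBBBBB
GBBBBBB
BBBBGBB
BBBRKBB

Answer: GBBBBBB
GBBBBBB
GBBBBBB
GBBBBBB
BBBBGBB
BBBRKBB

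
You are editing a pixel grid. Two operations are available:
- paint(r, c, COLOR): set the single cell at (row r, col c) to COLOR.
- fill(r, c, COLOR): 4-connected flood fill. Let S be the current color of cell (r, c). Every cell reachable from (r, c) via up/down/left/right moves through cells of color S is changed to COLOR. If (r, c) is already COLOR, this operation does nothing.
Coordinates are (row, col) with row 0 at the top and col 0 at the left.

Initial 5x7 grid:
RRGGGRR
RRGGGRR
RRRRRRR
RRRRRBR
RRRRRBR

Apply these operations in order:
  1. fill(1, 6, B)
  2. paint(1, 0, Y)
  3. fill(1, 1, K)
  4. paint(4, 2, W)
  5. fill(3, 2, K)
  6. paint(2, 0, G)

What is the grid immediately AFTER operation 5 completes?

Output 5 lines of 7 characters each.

After op 1 fill(1,6,B) [27 cells changed]:
BBGGGBB
BBGGGBB
BBBBBBB
BBBBBBB
BBBBBBB
After op 2 paint(1,0,Y):
BBGGGBB
YBGGGBB
BBBBBBB
BBBBBBB
BBBBBBB
After op 3 fill(1,1,K) [28 cells changed]:
KKGGGKK
YKGGGKK
KKKKKKK
KKKKKKK
KKKKKKK
After op 4 paint(4,2,W):
KKGGGKK
YKGGGKK
KKKKKKK
KKKKKKK
KKWKKKK
After op 5 fill(3,2,K) [0 cells changed]:
KKGGGKK
YKGGGKK
KKKKKKK
KKKKKKK
KKWKKKK

Answer: KKGGGKK
YKGGGKK
KKKKKKK
KKKKKKK
KKWKKKK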